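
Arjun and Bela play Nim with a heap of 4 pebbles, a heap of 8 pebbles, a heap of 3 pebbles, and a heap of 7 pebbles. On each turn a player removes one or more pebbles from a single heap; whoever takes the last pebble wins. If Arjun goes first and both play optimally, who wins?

Bitwise XOR of the heap sizes:
  0100  (4)
  1000  (8)
  0011  (3)
  0111  (7)
  ----
  1000  (8)
The nim-sum is 8 ≠ 0, so this is an N-position: the player to move can win; Arjun has a winning move.

Arjun wins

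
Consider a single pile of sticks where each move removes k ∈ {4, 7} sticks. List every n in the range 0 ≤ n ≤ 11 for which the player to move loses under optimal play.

0, 1, 2, 3, 11

Compute g(0), g(1), … for moves {4, 7}:
k:     0  1  2  3  4  5  6  7  8  9 10 11
g(k):  0  0  0  0  1  1  1  1  2  2  2  0
The P-positions (g = 0) in 0..11 are 0, 1, 2, 3, 11.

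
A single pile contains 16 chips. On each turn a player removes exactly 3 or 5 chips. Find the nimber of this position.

0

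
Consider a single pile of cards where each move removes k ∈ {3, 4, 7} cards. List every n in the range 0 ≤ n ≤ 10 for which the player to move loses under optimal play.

0, 1, 2, 10

Grundy values for subtraction set {3, 4, 7}:
k:     0  1  2  3  4  5  6  7  8  9 10
g(k):  0  0  0  1  1  1  2  2  2  3  0
The P-positions (g = 0) in 0..10 are 0, 1, 2, 10.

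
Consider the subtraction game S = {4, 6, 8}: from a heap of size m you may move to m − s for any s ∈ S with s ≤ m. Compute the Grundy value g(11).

2

Build the Grundy sequence with g(k) = mex{g(k−s) : s ∈ {4, 6, 8}, s ≤ k}:
g(0) = mex{} = 0
g(1) = mex{} = 0
g(2) = mex{} = 0
g(3) = mex{} = 0
g(4) = mex{0} = 1
g(5) = mex{0} = 1
g(6) = mex{0} = 1
g(7) = mex{0} = 1
g(8) = mex{0,1} = 2
g(9) = mex{0,1} = 2
g(10) = mex{0,1} = 2
g(11) = mex{0,1} = 2
So g(11) = 2.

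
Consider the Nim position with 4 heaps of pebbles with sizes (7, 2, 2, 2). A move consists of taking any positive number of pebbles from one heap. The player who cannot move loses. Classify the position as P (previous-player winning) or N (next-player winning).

N-position

Nim-sum: 7 XOR 2 XOR 2 XOR 2 = 5.
The nim-sum is 5 ≠ 0, so this is an N-position: the player to move can win.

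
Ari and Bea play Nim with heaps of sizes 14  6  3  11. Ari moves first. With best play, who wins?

Nim-sum: 14 ⊕ 6 ⊕ 3 ⊕ 11 = 0.
The nim-sum is 0, so this is a P-position: the player to move is in a losing position under optimal play; Ari is about to move from it and so loses — Bea wins.

Bea wins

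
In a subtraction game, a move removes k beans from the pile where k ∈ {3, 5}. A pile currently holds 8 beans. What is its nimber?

0

Build the Grundy sequence with g(k) = mex{g(k−s) : s ∈ {3, 5}, s ≤ k}:
g(0) = mex{} = 0
g(1) = mex{} = 0
g(2) = mex{} = 0
g(3) = mex{0} = 1
g(4) = mex{0} = 1
g(5) = mex{0} = 1
g(6) = mex{0,1} = 2
g(7) = mex{0,1} = 2
g(8) = mex{1} = 0
So g(8) = 0.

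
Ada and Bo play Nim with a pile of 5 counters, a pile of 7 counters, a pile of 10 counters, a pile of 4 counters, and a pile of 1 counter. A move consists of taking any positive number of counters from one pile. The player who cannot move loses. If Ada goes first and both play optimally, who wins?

Nim-sum: 5 ^ 7 ^ 10 ^ 4 ^ 1 = 13.
The nim-sum is 13 ≠ 0, so this is an N-position: the player to move can win; Ada has a winning move.

Ada wins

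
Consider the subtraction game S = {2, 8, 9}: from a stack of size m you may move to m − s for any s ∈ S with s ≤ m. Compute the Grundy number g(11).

0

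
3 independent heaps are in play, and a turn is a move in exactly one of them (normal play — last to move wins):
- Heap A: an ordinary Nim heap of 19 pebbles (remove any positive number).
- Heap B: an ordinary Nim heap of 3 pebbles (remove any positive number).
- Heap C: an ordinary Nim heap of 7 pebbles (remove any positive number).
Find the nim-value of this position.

23

Heap A is a plain Nim heap of size 19, so its Grundy value is 19.
Heap B is a plain Nim heap of size 3, so its Grundy value is 3.
Heap C is a plain Nim heap of size 7, so its Grundy value is 7.
The value of a disjunctive sum is the nim-sum of the parts.
Combined value = 19 XOR 3 XOR 7 = 23.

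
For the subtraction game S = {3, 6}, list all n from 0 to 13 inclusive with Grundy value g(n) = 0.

0, 1, 2, 9, 10, 11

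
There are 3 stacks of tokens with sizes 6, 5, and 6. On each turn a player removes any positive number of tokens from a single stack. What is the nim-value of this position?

Compute the nim-sum pairwise:
6 ⊕ 5 = 3
3 ⊕ 6 = 5

5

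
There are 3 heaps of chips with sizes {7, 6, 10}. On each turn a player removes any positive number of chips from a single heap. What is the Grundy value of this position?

11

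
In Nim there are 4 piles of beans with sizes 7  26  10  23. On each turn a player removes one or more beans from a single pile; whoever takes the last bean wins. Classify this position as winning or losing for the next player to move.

Compute the nim-sum pairwise:
7 ⊕ 26 = 29
29 ⊕ 10 = 23
23 ⊕ 23 = 0
The nim-sum is 0, so this is a P-position: the player to move is in a losing position under optimal play.

Losing position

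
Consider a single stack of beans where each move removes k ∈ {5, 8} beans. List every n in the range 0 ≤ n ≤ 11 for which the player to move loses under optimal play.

0, 1, 2, 3, 4

Grundy values for subtraction set {5, 8}:
k:     0  1  2  3  4  5  6  7  8  9 10 11
g(k):  0  0  0  0  0  1  1  1  1  1  2  2
The P-positions (g = 0) in 0..11 are 0, 1, 2, 3, 4.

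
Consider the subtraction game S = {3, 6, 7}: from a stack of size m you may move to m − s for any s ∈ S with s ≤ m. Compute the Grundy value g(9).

3

Compute g(0), g(1), … for moves {3, 6, 7}:
k:     0  1  2  3  4  5  6  7  8  9
g(k):  0  0  0  1  1  1  2  2  2  3
So g(9) = 3.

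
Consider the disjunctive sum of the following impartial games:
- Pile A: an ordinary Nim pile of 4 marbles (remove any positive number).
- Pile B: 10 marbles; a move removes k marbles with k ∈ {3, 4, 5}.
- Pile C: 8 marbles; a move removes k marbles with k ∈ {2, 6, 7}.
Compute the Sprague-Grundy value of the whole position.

6

Pile A is a plain Nim pile of size 4, so its Grundy value is 4.
For pile B, compute g(0), g(1), … with moves {3, 4, 5}:
g(0) = mex{} = 0
g(1) = mex{} = 0
g(2) = mex{} = 0
g(3) = mex{0} = 1
g(4) = mex{0} = 1
g(5) = mex{0} = 1
g(6) = mex{0,1} = 2
g(7) = mex{0,1} = 2
g(8) = mex{1} = 0
g(9) = mex{1,2} = 0
g(10) = mex{1,2} = 0
So g(10) = 0.
Build the Grundy sequence for pile C with g(k) = mex{g(k−s) : s ∈ {2, 6, 7}, s ≤ k}:
g(0) = mex{} = 0
g(1) = mex{} = 0
g(2) = mex{0} = 1
g(3) = mex{0} = 1
g(4) = mex{1} = 0
g(5) = mex{1} = 0
g(6) = mex{0} = 1
g(7) = mex{0} = 1
g(8) = mex{0,1} = 2
So g(8) = 2.
The value of a disjunctive sum is the nim-sum of the parts.
Combined value = 4 ⊕ 0 ⊕ 2 = 6.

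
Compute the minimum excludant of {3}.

0

0 is not in the set, so the mex is 0.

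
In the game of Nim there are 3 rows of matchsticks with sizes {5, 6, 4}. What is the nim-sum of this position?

7

Nim-sum: 5 XOR 6 XOR 4 = 7.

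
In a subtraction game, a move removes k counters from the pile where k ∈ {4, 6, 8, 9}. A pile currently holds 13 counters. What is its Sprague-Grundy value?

0

Build the Grundy sequence with g(k) = mex{g(k−s) : s ∈ {4, 6, 8, 9}, s ≤ k}:
g(0) = mex{} = 0
g(1) = mex{} = 0
g(2) = mex{} = 0
g(3) = mex{} = 0
g(4) = mex{0} = 1
g(5) = mex{0} = 1
g(6) = mex{0} = 1
g(7) = mex{0} = 1
g(8) = mex{0,1} = 2
g(9) = mex{0,1} = 2
g(10) = mex{0,1} = 2
g(11) = mex{0,1} = 2
g(12) = mex{0,1,2} = 3
g(13) = mex{1,2} = 0
So g(13) = 0.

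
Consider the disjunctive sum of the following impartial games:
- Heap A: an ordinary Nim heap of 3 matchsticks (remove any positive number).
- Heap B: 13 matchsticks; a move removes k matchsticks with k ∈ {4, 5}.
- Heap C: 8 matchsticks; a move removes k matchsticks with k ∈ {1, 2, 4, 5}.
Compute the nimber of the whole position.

0

Heap A is a plain Nim heap of size 3, so its Grundy value is 3.
For heap B, compute g(0), g(1), … with moves {4, 5}:
g(0) = mex{} = 0
g(1) = mex{} = 0
g(2) = mex{} = 0
g(3) = mex{} = 0
g(4) = mex{0} = 1
g(5) = mex{0} = 1
g(6) = mex{0} = 1
g(7) = mex{0} = 1
g(8) = mex{0,1} = 2
g(9) = mex{1} = 0
g(10) = mex{1} = 0
g(11) = mex{1} = 0
g(12) = mex{1,2} = 0
g(13) = mex{0,2} = 1
So g(13) = 1.
Grundy values for heap C (subtraction set {1, 2, 4, 5}):
k:     0  1  2  3  4  5  6  7  8
g(k):  0  1  2  0  1  2  0  1  2
So g(8) = 2.
By the Sprague-Grundy theorem, the Grundy value of a sum of independent games is the XOR of the component values.
Combined value = 3 XOR 1 XOR 2 = 0.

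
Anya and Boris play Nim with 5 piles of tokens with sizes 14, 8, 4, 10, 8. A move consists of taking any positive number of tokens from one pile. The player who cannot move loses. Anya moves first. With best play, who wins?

Boris wins

Nim-sum: 14 XOR 8 XOR 4 XOR 10 XOR 8 = 0.
The nim-sum is 0, so this is a P-position: the player to move is in a losing position under optimal play; Anya is about to move from it and so loses — Boris wins.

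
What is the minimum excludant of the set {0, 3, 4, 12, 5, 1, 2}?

The values 0, 1, 2, 3, 4, 5 are all present; 6 is the first non-negative integer missing from the set.

6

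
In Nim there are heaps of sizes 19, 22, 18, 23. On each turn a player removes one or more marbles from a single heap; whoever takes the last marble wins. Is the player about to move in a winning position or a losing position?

Losing position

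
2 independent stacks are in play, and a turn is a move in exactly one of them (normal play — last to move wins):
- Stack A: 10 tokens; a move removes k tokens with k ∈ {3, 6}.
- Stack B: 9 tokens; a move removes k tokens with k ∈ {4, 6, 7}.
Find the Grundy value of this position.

Grundy values for stack A (subtraction set {3, 6}):
g(0) = mex{} = 0
g(1) = mex{} = 0
g(2) = mex{} = 0
g(3) = mex{0} = 1
g(4) = mex{0} = 1
g(5) = mex{0} = 1
g(6) = mex{0,1} = 2
g(7) = mex{0,1} = 2
g(8) = mex{0,1} = 2
g(9) = mex{1,2} = 0
g(10) = mex{1,2} = 0
So g(10) = 0.
Build the Grundy sequence for stack B with g(k) = mex{g(k−s) : s ∈ {4, 6, 7}, s ≤ k}:
g(0) = mex{} = 0
g(1) = mex{} = 0
g(2) = mex{} = 0
g(3) = mex{} = 0
g(4) = mex{0} = 1
g(5) = mex{0} = 1
g(6) = mex{0} = 1
g(7) = mex{0} = 1
g(8) = mex{0,1} = 2
g(9) = mex{0,1} = 2
So g(9) = 2.
The value of a disjunctive sum is the nim-sum of the parts.
Combined value = 0 XOR 2 = 2.

2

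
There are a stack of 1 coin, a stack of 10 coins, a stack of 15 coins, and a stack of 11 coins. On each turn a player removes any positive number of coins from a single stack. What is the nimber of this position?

15

Nim-sum: 1 XOR 10 XOR 15 XOR 11 = 15.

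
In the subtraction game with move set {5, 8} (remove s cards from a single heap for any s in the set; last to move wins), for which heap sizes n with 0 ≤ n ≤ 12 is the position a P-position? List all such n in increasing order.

0, 1, 2, 3, 4

Build the Grundy sequence with g(k) = mex{g(k−s) : s ∈ {5, 8}, s ≤ k}:
k:     0  1  2  3  4  5  6  7  8  9 10 11 12
g(k):  0  0  0  0  0  1  1  1  1  1  2  2  2
The P-positions (g = 0) in 0..12 are 0, 1, 2, 3, 4.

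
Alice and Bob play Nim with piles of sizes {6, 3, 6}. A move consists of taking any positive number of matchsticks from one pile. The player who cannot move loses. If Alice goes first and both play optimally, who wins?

Alice wins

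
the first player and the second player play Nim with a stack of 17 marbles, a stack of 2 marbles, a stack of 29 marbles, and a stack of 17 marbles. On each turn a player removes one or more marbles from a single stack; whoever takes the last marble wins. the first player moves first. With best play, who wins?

In binary:
  10001  (17)
  00010  (2)
  11101  (29)
  10001  (17)
  -----
  11111  (31)
The nim-sum is 31 ≠ 0, so this is an N-position: the player to move can win; the first player has a winning move.

the first player wins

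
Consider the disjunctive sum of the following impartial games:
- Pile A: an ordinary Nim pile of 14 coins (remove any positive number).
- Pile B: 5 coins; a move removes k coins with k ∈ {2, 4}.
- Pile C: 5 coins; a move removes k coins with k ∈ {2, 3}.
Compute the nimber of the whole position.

12

Pile A is a plain Nim pile of size 14, so its Grundy value is 14.
Build the Grundy sequence for pile B with g(k) = mex{g(k−s) : s ∈ {2, 4}, s ≤ k}:
k:     0  1  2  3  4  5
g(k):  0  0  1  1  2  2
So g(5) = 2.
For pile C, compute g(0), g(1), … with moves {2, 3}:
g(0) = mex{} = 0
g(1) = mex{} = 0
g(2) = mex{0} = 1
g(3) = mex{0} = 1
g(4) = mex{0,1} = 2
g(5) = mex{1} = 0
So g(5) = 0.
By the Sprague-Grundy theorem, the Grundy value of a sum of independent games is the XOR of the component values.
Combined value = 14 ⊕ 2 ⊕ 0 = 12.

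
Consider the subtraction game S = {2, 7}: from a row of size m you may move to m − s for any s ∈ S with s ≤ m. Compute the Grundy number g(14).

0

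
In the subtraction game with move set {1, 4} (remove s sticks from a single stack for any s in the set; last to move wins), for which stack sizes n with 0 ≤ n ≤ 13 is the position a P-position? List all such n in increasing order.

Grundy values for subtraction set {1, 4}:
k:     0  1  2  3  4  5  6  7  8  9 10 11 12 13
g(k):  0  1  0  1  2  0  1  0  1  2  0  1  0  1
The P-positions (g = 0) in 0..13 are 0, 2, 5, 7, 10, 12.

0, 2, 5, 7, 10, 12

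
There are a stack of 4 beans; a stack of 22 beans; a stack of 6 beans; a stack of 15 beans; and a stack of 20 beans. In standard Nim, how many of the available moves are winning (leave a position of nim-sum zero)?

1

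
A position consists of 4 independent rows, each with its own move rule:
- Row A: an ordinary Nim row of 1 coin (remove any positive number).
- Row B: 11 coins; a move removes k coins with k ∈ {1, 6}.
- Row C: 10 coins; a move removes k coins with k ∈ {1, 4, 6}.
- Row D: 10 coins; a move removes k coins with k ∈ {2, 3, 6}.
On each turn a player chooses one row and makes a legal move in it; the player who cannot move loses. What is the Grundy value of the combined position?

Row A is a plain Nim row of size 1, so its Grundy value is 1.
Grundy values for row B (subtraction set {1, 6}):
k:     0  1  2  3  4  5  6  7  8  9 10 11
g(k):  0  1  0  1  0  1  2  0  1  0  1  0
So g(11) = 0.
For row C, compute g(0), g(1), … with moves {1, 4, 6}:
g(0) = mex{} = 0
g(1) = mex{0} = 1
g(2) = mex{1} = 0
g(3) = mex{0} = 1
g(4) = mex{0,1} = 2
g(5) = mex{1,2} = 0
g(6) = mex{0} = 1
g(7) = mex{1} = 0
g(8) = mex{0,2} = 1
g(9) = mex{0,1} = 2
g(10) = mex{1,2} = 0
So g(10) = 0.
For row D, compute g(0), g(1), … with moves {2, 3, 6}:
k:     0  1  2  3  4  5  6  7  8  9 10
g(k):  0  0  1  1  2  0  3  1  2  0  0
So g(10) = 0.
The value of a disjunctive sum is the nim-sum of the parts.
Combined value = 1 XOR 0 XOR 0 XOR 0 = 1.

1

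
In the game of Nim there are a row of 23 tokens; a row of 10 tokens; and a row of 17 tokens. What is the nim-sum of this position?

12

Nim-sum: 23 XOR 10 XOR 17 = 12.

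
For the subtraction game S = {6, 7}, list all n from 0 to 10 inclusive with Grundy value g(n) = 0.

Grundy values for subtraction set {6, 7}:
k:     0  1  2  3  4  5  6  7  8  9 10
g(k):  0  0  0  0  0  0  1  1  1  1  1
The P-positions (g = 0) in 0..10 are 0, 1, 2, 3, 4, 5.

0, 1, 2, 3, 4, 5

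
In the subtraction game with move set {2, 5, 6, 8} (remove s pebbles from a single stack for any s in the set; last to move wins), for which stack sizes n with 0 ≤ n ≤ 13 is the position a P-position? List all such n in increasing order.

0, 1, 4, 11

Grundy values for subtraction set {2, 5, 6, 8}:
k:     0  1  2  3  4  5  6  7  8  9 10 11 12 13
g(k):  0  0  1  1  0  2  1  3  2  2  3  0  2  1
The P-positions (g = 0) in 0..13 are 0, 1, 4, 11.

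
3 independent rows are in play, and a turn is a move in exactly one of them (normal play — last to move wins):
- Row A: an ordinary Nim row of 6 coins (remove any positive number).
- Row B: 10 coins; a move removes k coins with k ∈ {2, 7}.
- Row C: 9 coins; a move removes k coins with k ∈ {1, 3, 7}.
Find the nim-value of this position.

7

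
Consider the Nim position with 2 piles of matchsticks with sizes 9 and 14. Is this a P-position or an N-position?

Nim-sum: 9 ^ 14 = 7.
The nim-sum is 7 ≠ 0, so this is an N-position: the player to move can win.

N-position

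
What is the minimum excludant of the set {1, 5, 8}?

0

0 is not in the set, so the mex is 0.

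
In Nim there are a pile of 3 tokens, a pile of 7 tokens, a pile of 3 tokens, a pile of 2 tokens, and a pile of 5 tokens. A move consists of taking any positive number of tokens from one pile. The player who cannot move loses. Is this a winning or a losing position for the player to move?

Compute the nim-sum pairwise:
3 ^ 7 = 4
4 ^ 3 = 7
7 ^ 2 = 5
5 ^ 5 = 0
The nim-sum is 0, so this is a P-position: the player to move is in a losing position under optimal play.

Losing position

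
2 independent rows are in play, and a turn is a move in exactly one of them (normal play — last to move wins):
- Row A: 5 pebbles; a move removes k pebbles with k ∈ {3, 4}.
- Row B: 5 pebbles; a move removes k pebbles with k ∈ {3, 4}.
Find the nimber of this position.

0

Build the Grundy sequence for row A with g(k) = mex{g(k−s) : s ∈ {3, 4}, s ≤ k}:
g(0) = mex{} = 0
g(1) = mex{} = 0
g(2) = mex{} = 0
g(3) = mex{0} = 1
g(4) = mex{0} = 1
g(5) = mex{0} = 1
So g(5) = 1.
Grundy values for row B (subtraction set {3, 4}):
g(0) = mex{} = 0
g(1) = mex{} = 0
g(2) = mex{} = 0
g(3) = mex{0} = 1
g(4) = mex{0} = 1
g(5) = mex{0} = 1
So g(5) = 1.
The value of a disjunctive sum is the nim-sum of the parts.
Combined value = 1 ⊕ 1 = 0.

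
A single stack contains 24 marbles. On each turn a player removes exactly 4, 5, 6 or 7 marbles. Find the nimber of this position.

Grundy values for subtraction set {4, 5, 6, 7}:
k:     0  1  2  3  4  5  6  7  8  9 10 11 12 13 14 15 16 17 18 19 20 21 22 23 24
g(k):  0  0  0  0  1  1  1  1  2  2  2  0  0  0  0  1  1  1  1  2  2  2  0  0  0
So g(24) = 0.

0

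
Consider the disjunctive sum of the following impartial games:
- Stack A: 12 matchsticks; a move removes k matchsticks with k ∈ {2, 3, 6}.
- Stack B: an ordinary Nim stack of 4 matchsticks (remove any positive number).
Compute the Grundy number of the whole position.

5

Build the Grundy sequence for stack A with g(k) = mex{g(k−s) : s ∈ {2, 3, 6}, s ≤ k}:
g(0) = mex{} = 0
g(1) = mex{} = 0
g(2) = mex{0} = 1
g(3) = mex{0} = 1
g(4) = mex{0,1} = 2
g(5) = mex{1} = 0
g(6) = mex{0,1,2} = 3
g(7) = mex{0,2} = 1
g(8) = mex{0,1,3} = 2
g(9) = mex{1,3} = 0
g(10) = mex{1,2} = 0
g(11) = mex{0,2} = 1
g(12) = mex{0,3} = 1
So g(12) = 1.
Stack B is a plain Nim stack of size 4, so its Grundy value is 4.
By the Sprague-Grundy theorem, the Grundy value of a sum of independent games is the XOR of the component values.
Combined value = 1 XOR 4 = 5.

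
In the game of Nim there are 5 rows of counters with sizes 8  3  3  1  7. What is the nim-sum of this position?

14

In binary:
  1000  (8)
  0011  (3)
  0011  (3)
  0001  (1)
  0111  (7)
  ----
  1110  (14)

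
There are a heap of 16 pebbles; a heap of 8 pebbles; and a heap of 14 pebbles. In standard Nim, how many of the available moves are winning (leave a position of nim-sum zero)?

Nim-sum: 16 ⊕ 8 ⊕ 14 = 22.
The overall nim-sum is X = 22. A heap of size p has a winning move iff p XOR X < p (reduce it to p XOR X).
  16: 16 XOR 22 = 6 < 16 — winning move (to 6).
  8: 8 XOR 22 = 30 ≥ 8 — no move.
  14: 14 XOR 22 = 24 ≥ 14 — no move.
That gives 1 winning move.

1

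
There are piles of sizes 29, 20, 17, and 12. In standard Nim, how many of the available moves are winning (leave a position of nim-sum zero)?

3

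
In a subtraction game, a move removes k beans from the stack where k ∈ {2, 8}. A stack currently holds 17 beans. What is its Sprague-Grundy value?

Grundy values for subtraction set {2, 8}:
k:     0  1  2  3  4  5  6  7  8  9 10 11 12 13 14 15 16 17
g(k):  0  0  1  1  0  0  1  1  2  2  0  0  1  1  0  0  1  1
So g(17) = 1.

1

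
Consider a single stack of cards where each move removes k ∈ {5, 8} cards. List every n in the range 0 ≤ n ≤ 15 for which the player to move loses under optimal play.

0, 1, 2, 3, 4, 13, 14, 15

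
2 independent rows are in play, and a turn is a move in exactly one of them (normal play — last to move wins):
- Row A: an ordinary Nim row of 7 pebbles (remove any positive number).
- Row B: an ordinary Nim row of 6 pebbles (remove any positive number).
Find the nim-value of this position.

1

Row A is a plain Nim row of size 7, so its Grundy value is 7.
Row B is a plain Nim row of size 6, so its Grundy value is 6.
By the Sprague-Grundy theorem, the Grundy value of a sum of independent games is the XOR of the component values.
Combined value = 7 XOR 6 = 1.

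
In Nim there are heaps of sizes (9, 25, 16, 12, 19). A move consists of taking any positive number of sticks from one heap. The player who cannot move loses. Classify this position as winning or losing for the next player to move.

Bitwise XOR of the heap sizes:
  01001  (9)
  11001  (25)
  10000  (16)
  01100  (12)
  10011  (19)
  -----
  11111  (31)
The nim-sum is 31 ≠ 0, so this is an N-position: the player to move can win.

Winning position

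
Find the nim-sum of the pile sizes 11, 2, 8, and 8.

9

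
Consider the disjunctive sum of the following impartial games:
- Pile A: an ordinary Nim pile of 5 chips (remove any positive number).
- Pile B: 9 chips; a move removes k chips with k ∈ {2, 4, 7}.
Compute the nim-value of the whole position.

5

Pile A is a plain Nim pile of size 5, so its Grundy value is 5.
Grundy values for pile B (subtraction set {2, 4, 7}):
g(0) = mex{} = 0
g(1) = mex{} = 0
g(2) = mex{0} = 1
g(3) = mex{0} = 1
g(4) = mex{0,1} = 2
g(5) = mex{0,1} = 2
g(6) = mex{1,2} = 0
g(7) = mex{0,1,2} = 3
g(8) = mex{0,2} = 1
g(9) = mex{1,2,3} = 0
So g(9) = 0.
The value of a disjunctive sum is the nim-sum of the parts.
Combined value = 5 ⊕ 0 = 5.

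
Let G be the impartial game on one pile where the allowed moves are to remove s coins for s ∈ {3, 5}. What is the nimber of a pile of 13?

Compute g(0), g(1), … for moves {3, 5}:
g(0) = mex{} = 0
g(1) = mex{} = 0
g(2) = mex{} = 0
g(3) = mex{0} = 1
g(4) = mex{0} = 1
g(5) = mex{0} = 1
g(6) = mex{0,1} = 2
g(7) = mex{0,1} = 2
g(8) = mex{1} = 0
g(9) = mex{1,2} = 0
g(10) = mex{1,2} = 0
g(11) = mex{0,2} = 1
g(12) = mex{0,2} = 1
g(13) = mex{0} = 1
So g(13) = 1.

1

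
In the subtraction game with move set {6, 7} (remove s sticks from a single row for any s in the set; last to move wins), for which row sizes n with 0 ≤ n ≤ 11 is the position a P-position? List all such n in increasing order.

0, 1, 2, 3, 4, 5

Build the Grundy sequence with g(k) = mex{g(k−s) : s ∈ {6, 7}, s ≤ k}:
g(0) = mex{} = 0
g(1) = mex{} = 0
g(2) = mex{} = 0
g(3) = mex{} = 0
g(4) = mex{} = 0
g(5) = mex{} = 0
g(6) = mex{0} = 1
g(7) = mex{0} = 1
g(8) = mex{0} = 1
g(9) = mex{0} = 1
g(10) = mex{0} = 1
g(11) = mex{0} = 1
The P-positions (g = 0) in 0..11 are 0, 1, 2, 3, 4, 5.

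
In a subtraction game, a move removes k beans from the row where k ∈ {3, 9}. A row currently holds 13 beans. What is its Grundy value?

0

Compute g(0), g(1), … for moves {3, 9}:
g(0) = mex{} = 0
g(1) = mex{} = 0
g(2) = mex{} = 0
g(3) = mex{0} = 1
g(4) = mex{0} = 1
g(5) = mex{0} = 1
g(6) = mex{1} = 0
g(7) = mex{1} = 0
g(8) = mex{1} = 0
g(9) = mex{0} = 1
g(10) = mex{0} = 1
g(11) = mex{0} = 1
g(12) = mex{1} = 0
g(13) = mex{1} = 0
So g(13) = 0.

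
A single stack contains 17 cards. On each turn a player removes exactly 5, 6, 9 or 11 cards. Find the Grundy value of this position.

0

Grundy values for subtraction set {5, 6, 9, 11}:
k:     0  1  2  3  4  5  6  7  8  9 10 11 12 13 14 15 16 17
g(k):  0  0  0  0  0  1  1  1  1  1  2  2  2  2  2  3  0  0
So g(17) = 0.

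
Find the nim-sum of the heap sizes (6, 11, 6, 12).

Compute the nim-sum pairwise:
6 ^ 11 = 13
13 ^ 6 = 11
11 ^ 12 = 7

7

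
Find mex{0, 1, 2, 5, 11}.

3

The values 0, 1, 2 are all present; 3 is the first non-negative integer missing from the set.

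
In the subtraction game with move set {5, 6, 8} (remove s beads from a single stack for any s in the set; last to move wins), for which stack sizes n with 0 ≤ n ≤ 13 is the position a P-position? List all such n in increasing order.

0, 1, 2, 3, 4, 13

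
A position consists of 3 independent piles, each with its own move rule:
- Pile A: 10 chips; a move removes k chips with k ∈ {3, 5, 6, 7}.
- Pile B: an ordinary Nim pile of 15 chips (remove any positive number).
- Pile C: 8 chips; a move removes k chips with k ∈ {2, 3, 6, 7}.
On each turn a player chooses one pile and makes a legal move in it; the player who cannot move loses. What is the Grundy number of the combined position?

Grundy values for pile A (subtraction set {3, 5, 6, 7}):
g(0) = mex{} = 0
g(1) = mex{} = 0
g(2) = mex{} = 0
g(3) = mex{0} = 1
g(4) = mex{0} = 1
g(5) = mex{0} = 1
g(6) = mex{0,1} = 2
g(7) = mex{0,1} = 2
g(8) = mex{0,1} = 2
g(9) = mex{0,1,2} = 3
g(10) = mex{1,2} = 0
So g(10) = 0.
Pile B is a plain Nim pile of size 15, so its Grundy value is 15.
For pile C, compute g(0), g(1), … with moves {2, 3, 6, 7}:
g(0) = mex{} = 0
g(1) = mex{} = 0
g(2) = mex{0} = 1
g(3) = mex{0} = 1
g(4) = mex{0,1} = 2
g(5) = mex{1} = 0
g(6) = mex{0,1,2} = 3
g(7) = mex{0,2} = 1
g(8) = mex{0,1,3} = 2
So g(8) = 2.
By the Sprague-Grundy theorem, the Grundy value of a sum of independent games is the XOR of the component values.
Combined value = 0 ⊕ 15 ⊕ 2 = 13.

13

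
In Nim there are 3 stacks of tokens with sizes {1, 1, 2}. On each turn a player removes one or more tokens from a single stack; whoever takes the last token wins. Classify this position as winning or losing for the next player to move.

Winning position

Nim-sum: 1 ^ 1 ^ 2 = 2.
The nim-sum is 2 ≠ 0, so this is an N-position: the player to move can win.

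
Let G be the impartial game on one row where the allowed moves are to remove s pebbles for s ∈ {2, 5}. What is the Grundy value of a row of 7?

Compute g(0), g(1), … for moves {2, 5}:
k:     0  1  2  3  4  5  6  7
g(k):  0  0  1  1  0  2  1  0
So g(7) = 0.

0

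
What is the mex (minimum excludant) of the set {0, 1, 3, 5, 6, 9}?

2

The values 0, 1 are all present; 2 is the first non-negative integer missing from the set.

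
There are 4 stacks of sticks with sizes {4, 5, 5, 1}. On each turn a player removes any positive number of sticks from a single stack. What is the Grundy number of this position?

5

Nim-sum: 4 ⊕ 5 ⊕ 5 ⊕ 1 = 5.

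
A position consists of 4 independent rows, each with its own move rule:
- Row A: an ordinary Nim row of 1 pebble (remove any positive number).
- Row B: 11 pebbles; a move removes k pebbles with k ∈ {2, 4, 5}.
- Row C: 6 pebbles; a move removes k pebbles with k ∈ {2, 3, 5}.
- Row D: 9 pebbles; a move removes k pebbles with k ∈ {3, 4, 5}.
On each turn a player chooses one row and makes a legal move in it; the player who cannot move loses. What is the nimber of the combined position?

0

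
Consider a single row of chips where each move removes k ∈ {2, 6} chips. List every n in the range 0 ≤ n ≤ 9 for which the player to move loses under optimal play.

0, 1, 4, 5, 8, 9

Grundy values for subtraction set {2, 6}:
g(0) = mex{} = 0
g(1) = mex{} = 0
g(2) = mex{0} = 1
g(3) = mex{0} = 1
g(4) = mex{1} = 0
g(5) = mex{1} = 0
g(6) = mex{0} = 1
g(7) = mex{0} = 1
g(8) = mex{1} = 0
g(9) = mex{1} = 0
The P-positions (g = 0) in 0..9 are 0, 1, 4, 5, 8, 9.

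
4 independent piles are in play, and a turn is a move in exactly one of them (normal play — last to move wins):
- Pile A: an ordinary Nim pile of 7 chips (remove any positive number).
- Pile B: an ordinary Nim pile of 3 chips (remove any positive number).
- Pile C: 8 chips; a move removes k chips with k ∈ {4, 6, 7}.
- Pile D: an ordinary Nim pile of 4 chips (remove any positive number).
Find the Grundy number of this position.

2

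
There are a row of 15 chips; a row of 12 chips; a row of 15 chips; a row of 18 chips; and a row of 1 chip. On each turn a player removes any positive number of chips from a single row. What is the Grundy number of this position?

31

Nim-sum: 15 XOR 12 XOR 15 XOR 18 XOR 1 = 31.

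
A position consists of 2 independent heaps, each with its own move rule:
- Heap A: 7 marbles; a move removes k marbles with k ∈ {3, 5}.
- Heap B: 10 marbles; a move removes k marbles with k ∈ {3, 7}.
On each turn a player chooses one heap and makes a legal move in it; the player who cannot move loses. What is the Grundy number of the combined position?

2

For heap A, compute g(0), g(1), … with moves {3, 5}:
g(0) = mex{} = 0
g(1) = mex{} = 0
g(2) = mex{} = 0
g(3) = mex{0} = 1
g(4) = mex{0} = 1
g(5) = mex{0} = 1
g(6) = mex{0,1} = 2
g(7) = mex{0,1} = 2
So g(7) = 2.
For heap B, compute g(0), g(1), … with moves {3, 7}:
k:     0  1  2  3  4  5  6  7  8  9 10
g(k):  0  0  0  1  1  1  0  2  2  1  0
So g(10) = 0.
By the Sprague-Grundy theorem, the Grundy value of a sum of independent games is the XOR of the component values.
Combined value = 2 XOR 0 = 2.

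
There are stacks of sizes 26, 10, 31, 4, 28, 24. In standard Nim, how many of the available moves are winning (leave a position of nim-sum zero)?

5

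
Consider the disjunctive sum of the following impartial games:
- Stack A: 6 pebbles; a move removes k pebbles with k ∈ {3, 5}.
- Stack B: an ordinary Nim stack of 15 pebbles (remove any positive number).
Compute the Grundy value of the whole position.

Build the Grundy sequence for stack A with g(k) = mex{g(k−s) : s ∈ {3, 5}, s ≤ k}:
g(0) = mex{} = 0
g(1) = mex{} = 0
g(2) = mex{} = 0
g(3) = mex{0} = 1
g(4) = mex{0} = 1
g(5) = mex{0} = 1
g(6) = mex{0,1} = 2
So g(6) = 2.
Stack B is a plain Nim stack of size 15, so its Grundy value is 15.
By the Sprague-Grundy theorem, the Grundy value of a sum of independent games is the XOR of the component values.
Combined value = 2 XOR 15 = 13.

13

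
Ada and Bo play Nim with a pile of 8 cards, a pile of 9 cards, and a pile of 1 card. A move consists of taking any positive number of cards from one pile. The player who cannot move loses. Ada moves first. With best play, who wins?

In binary:
  1000  (8)
  1001  (9)
  0001  (1)
  ----
  0000  (0)
The nim-sum is 0, so this is a P-position: the player to move is in a losing position under optimal play; Ada is about to move from it and so loses — Bo wins.

Bo wins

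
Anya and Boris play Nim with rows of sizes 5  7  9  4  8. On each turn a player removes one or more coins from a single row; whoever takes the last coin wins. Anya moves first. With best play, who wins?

Nim-sum: 5 ⊕ 7 ⊕ 9 ⊕ 4 ⊕ 8 = 7.
The nim-sum is 7 ≠ 0, so this is an N-position: the player to move can win; Anya has a winning move.

Anya wins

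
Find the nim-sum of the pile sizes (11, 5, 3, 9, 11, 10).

5

Write each in binary and XOR column by column:
  1011  (11)
  0101  (5)
  0011  (3)
  1001  (9)
  1011  (11)
  1010  (10)
  ----
  0101  (5)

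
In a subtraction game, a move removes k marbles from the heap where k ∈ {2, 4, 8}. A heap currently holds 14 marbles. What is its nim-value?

1

Build the Grundy sequence with g(k) = mex{g(k−s) : s ∈ {2, 4, 8}, s ≤ k}:
g(0) = mex{} = 0
g(1) = mex{} = 0
g(2) = mex{0} = 1
g(3) = mex{0} = 1
g(4) = mex{0,1} = 2
g(5) = mex{0,1} = 2
g(6) = mex{1,2} = 0
g(7) = mex{1,2} = 0
g(8) = mex{0,2} = 1
g(9) = mex{0,2} = 1
g(10) = mex{0,1} = 2
g(11) = mex{0,1} = 2
g(12) = mex{1,2} = 0
g(13) = mex{1,2} = 0
g(14) = mex{0,2} = 1
So g(14) = 1.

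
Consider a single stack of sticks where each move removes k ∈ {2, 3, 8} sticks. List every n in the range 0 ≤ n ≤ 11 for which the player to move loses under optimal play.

0, 1, 5, 6, 10, 11

Compute g(0), g(1), … for moves {2, 3, 8}:
g(0) = mex{} = 0
g(1) = mex{} = 0
g(2) = mex{0} = 1
g(3) = mex{0} = 1
g(4) = mex{0,1} = 2
g(5) = mex{1} = 0
g(6) = mex{1,2} = 0
g(7) = mex{0,2} = 1
g(8) = mex{0} = 1
g(9) = mex{0,1} = 2
g(10) = mex{1} = 0
g(11) = mex{1,2} = 0
The P-positions (g = 0) in 0..11 are 0, 1, 5, 6, 10, 11.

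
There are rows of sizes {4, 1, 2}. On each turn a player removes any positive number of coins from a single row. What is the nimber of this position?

Nim-sum: 4 ^ 1 ^ 2 = 7.

7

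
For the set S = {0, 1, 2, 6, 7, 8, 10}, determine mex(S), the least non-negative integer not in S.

3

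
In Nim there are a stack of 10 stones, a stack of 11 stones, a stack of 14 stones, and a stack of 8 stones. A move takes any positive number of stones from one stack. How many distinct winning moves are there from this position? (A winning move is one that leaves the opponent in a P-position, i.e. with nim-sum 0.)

Compute the nim-sum pairwise:
10 XOR 11 = 1
1 XOR 14 = 15
15 XOR 8 = 7
The overall nim-sum is X = 7. A stack of size p has a winning move iff p XOR X < p (reduce it to p XOR X).
  10: 10 XOR 7 = 13 ≥ 10 — no move.
  11: 11 XOR 7 = 12 ≥ 11 — no move.
  14: 14 XOR 7 = 9 < 14 — winning move (to 9).
  8: 8 XOR 7 = 15 ≥ 8 — no move.
That gives 1 winning move.

1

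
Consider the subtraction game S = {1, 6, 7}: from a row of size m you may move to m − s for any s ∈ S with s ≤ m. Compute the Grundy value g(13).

1

Grundy values for subtraction set {1, 6, 7}:
k:     0  1  2  3  4  5  6  7  8  9 10 11 12 13
g(k):  0  1  0  1  0  1  2  3  2  3  2  3  0  1
So g(13) = 1.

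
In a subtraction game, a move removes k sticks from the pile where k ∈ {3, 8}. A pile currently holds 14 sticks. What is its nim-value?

1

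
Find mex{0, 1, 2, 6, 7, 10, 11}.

3

The values 0, 1, 2 are all present; 3 is the first non-negative integer missing from the set.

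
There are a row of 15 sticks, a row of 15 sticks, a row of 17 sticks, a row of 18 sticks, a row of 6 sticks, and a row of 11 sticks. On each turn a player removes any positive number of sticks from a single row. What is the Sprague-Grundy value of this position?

Compute the nim-sum pairwise:
15 ^ 15 = 0
0 ^ 17 = 17
17 ^ 18 = 3
3 ^ 6 = 5
5 ^ 11 = 14

14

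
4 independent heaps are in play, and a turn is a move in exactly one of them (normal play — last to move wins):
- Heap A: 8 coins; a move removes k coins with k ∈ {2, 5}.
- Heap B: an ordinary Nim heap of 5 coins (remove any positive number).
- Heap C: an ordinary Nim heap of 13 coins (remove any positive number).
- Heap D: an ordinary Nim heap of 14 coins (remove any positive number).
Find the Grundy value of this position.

6

For heap A, compute g(0), g(1), … with moves {2, 5}:
k:     0  1  2  3  4  5  6  7  8
g(k):  0  0  1  1  0  2  1  0  0
So g(8) = 0.
Heap B is a plain Nim heap of size 5, so its Grundy value is 5.
Heap C is a plain Nim heap of size 13, so its Grundy value is 13.
Heap D is a plain Nim heap of size 14, so its Grundy value is 14.
The value of a disjunctive sum is the nim-sum of the parts.
Combined value = 0 ⊕ 5 ⊕ 13 ⊕ 14 = 6.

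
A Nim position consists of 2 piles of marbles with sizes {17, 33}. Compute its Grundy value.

48

Nim-sum: 17 ^ 33 = 48.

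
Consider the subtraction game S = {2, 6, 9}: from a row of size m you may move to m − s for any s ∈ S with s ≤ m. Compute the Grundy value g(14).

Build the Grundy sequence with g(k) = mex{g(k−s) : s ∈ {2, 6, 9}, s ≤ k}:
k:     0  1  2  3  4  5  6  7  8  9 10 11 12 13 14
g(k):  0  0  1  1  0  0  1  1  0  2  1  3  0  2  1
So g(14) = 1.

1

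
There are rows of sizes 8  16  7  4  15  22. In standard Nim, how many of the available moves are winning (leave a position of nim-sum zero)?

3

In binary:
  01000  (8)
  10000  (16)
  00111  (7)
  00100  (4)
  01111  (15)
  10110  (22)
  -----
  00010  (2)
The overall nim-sum is X = 2. A row of size p has a winning move iff p XOR X < p (reduce it to p XOR X).
  8: 8 XOR 2 = 10 ≥ 8 — no move.
  16: 16 XOR 2 = 18 ≥ 16 — no move.
  7: 7 XOR 2 = 5 < 7 — winning move (to 5).
  4: 4 XOR 2 = 6 ≥ 4 — no move.
  15: 15 XOR 2 = 13 < 15 — winning move (to 13).
  22: 22 XOR 2 = 20 < 22 — winning move (to 20).
That gives 3 winning moves.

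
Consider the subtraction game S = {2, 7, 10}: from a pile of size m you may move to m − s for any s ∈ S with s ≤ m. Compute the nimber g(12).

2

Compute g(0), g(1), … for moves {2, 7, 10}:
k:     0  1  2  3  4  5  6  7  8  9 10 11 12
g(k):  0  0  1  1  0  0  1  1  2  0  3  1  2
So g(12) = 2.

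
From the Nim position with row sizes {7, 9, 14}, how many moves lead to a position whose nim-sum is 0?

0

In binary:
  0111  (7)
  1001  (9)
  1110  (14)
  ----
  0000  (0)
The nim-sum is already 0, so every move leaves a nonzero nim-sum — there are no winning moves.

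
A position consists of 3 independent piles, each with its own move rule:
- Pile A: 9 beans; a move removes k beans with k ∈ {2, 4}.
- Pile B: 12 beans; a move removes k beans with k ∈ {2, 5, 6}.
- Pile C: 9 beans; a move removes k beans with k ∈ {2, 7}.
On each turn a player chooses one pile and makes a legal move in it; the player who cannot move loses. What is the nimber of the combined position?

1

Grundy values for pile A (subtraction set {2, 4}):
g(0) = mex{} = 0
g(1) = mex{} = 0
g(2) = mex{0} = 1
g(3) = mex{0} = 1
g(4) = mex{0,1} = 2
g(5) = mex{0,1} = 2
g(6) = mex{1,2} = 0
g(7) = mex{1,2} = 0
g(8) = mex{0,2} = 1
g(9) = mex{0,2} = 1
So g(9) = 1.
For pile B, compute g(0), g(1), … with moves {2, 5, 6}:
k:     0  1  2  3  4  5  6  7  8  9 10 11 12
g(k):  0  0  1  1  0  2  1  3  0  2  1  0  0
So g(12) = 0.
Grundy values for pile C (subtraction set {2, 7}):
k:     0  1  2  3  4  5  6  7  8  9
g(k):  0  0  1  1  0  0  1  1  2  0
So g(9) = 0.
By the Sprague-Grundy theorem, the Grundy value of a sum of independent games is the XOR of the component values.
Combined value = 1 ⊕ 0 ⊕ 0 = 1.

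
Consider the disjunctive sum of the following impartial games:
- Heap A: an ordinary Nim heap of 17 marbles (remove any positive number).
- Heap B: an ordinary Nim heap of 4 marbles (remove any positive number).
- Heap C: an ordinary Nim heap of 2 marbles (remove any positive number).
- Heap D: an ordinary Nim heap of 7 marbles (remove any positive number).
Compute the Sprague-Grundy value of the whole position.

16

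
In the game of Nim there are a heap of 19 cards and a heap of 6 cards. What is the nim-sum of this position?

Compute the nim-sum pairwise:
19 ⊕ 6 = 21

21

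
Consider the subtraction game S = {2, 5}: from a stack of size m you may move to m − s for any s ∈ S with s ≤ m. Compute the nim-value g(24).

Grundy values for subtraction set {2, 5}:
k:     0  1  2  3  4  5  6  7  8  9 10 11 12 13 14 15 16 17 18 19 20 21 22 23 24
g(k):  0  0  1  1  0  2  1  0  0  1  1  0  2  1  0  0  1  1  0  2  1  0  0  1  1
So g(24) = 1.

1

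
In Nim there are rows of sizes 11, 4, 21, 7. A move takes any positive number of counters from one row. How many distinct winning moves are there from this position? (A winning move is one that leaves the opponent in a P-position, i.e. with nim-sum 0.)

1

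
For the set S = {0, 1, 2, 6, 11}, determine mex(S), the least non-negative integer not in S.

3

The values 0, 1, 2 are all present; 3 is the first non-negative integer missing from the set.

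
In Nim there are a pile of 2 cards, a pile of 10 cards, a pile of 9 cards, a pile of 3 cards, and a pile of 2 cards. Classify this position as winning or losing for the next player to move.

Losing position

Compute the nim-sum pairwise:
2 ⊕ 10 = 8
8 ⊕ 9 = 1
1 ⊕ 3 = 2
2 ⊕ 2 = 0
The nim-sum is 0, so this is a P-position: the player to move is in a losing position under optimal play.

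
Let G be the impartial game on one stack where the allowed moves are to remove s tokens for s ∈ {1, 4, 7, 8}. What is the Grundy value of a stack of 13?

Grundy values for subtraction set {1, 4, 7, 8}:
g(0) = mex{} = 0
g(1) = mex{0} = 1
g(2) = mex{1} = 0
g(3) = mex{0} = 1
g(4) = mex{0,1} = 2
g(5) = mex{1,2} = 0
g(6) = mex{0} = 1
g(7) = mex{0,1} = 2
g(8) = mex{0,1,2} = 3
g(9) = mex{0,1,3} = 2
g(10) = mex{0,1,2} = 3
g(11) = mex{1,2,3} = 0
g(12) = mex{0,2,3} = 1
g(13) = mex{0,1,2} = 3
So g(13) = 3.

3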